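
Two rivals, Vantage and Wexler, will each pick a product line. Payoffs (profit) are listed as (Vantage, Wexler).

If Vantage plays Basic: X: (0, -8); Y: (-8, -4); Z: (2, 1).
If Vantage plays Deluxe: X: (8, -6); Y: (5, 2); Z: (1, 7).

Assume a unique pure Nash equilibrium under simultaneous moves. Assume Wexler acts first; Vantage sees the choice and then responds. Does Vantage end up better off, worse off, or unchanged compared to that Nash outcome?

better off

Work backward from Vantage's decision.
- X → Vantage plays Deluxe (best of 0, 8); Wexler gets -6.
- Y → Vantage plays Deluxe (best of -8, 5); Wexler gets 2.
- Z → Vantage plays Basic (best of 2, 1); Wexler gets 1.
Wexler's induced payoffs are -6, 2, 1, so Wexler commits to Y. Subgame-perfect outcome: (Deluxe, Y) with payoffs (5, 2).
For the simultaneous game, intersect best replies.
Vantage's best replies: X→Deluxe; Y→Deluxe; Z→Basic.
Wexler's best replies: Basic→Z; Deluxe→Z.
Only (Basic, Z) has each player best-responding; Nash payoffs (2, 1).
Vantage earns 5 sequentially versus 2 at the Nash outcome: better off.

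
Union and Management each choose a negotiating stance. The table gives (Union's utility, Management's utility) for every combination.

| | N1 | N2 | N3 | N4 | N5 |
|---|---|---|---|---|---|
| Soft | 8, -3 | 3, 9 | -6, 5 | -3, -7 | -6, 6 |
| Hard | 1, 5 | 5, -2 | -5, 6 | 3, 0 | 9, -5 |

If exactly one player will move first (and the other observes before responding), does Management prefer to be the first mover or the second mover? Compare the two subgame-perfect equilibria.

If Union leads: Management's best replies are Soft→N2, Hard→N3; Union's induced payoffs 3, -5; outcome (Soft, N2), payoffs (3, 9).
If Management leads: Union's best replies are N1→Soft, N2→Hard, N3→Hard, N4→Hard, N5→Hard; Management's induced payoffs -3, -2, 6, 0, -5; outcome (Hard, N3), payoffs (-5, 6).
Management gets 6 moving first and 9 moving second, so Management prefers to move second.

second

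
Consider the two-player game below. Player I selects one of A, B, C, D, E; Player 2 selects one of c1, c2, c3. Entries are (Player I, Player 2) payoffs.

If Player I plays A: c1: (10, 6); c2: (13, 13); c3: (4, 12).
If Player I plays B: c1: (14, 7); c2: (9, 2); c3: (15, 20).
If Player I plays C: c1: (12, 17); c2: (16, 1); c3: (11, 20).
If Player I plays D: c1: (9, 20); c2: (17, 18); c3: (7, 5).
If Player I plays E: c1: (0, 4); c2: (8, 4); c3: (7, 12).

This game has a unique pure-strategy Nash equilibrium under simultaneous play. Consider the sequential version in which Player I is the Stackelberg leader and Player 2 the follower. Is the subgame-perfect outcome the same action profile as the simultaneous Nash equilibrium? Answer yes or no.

yes

Backward induction with Player I moving first.
- A → Player 2 plays c2 (best of 6, 13, 12); Player I gets 13.
- B → Player 2 plays c3 (best of 7, 2, 20); Player I gets 15.
- C → Player 2 plays c3 (best of 17, 1, 20); Player I gets 11.
- D → Player 2 plays c1 (best of 20, 18, 5); Player I gets 9.
- E → Player 2 plays c3 (best of 4, 4, 12); Player I gets 7.
Maximizing over 13, 15, 11, 9, 7, Player I chooses B. Subgame-perfect outcome: (B, c3) with payoffs (15, 20).
For the simultaneous game, intersect best replies.
Player I's best replies: c1→B; c2→D; c3→B.
Player 2's best replies: A→c2; B→c3; C→c3; D→c1; E→c3.
Only (B, c3) has each player best-responding; Nash payoffs (15, 20).
Sequential outcome (B, c3) coincides with the Nash profile (B, c3).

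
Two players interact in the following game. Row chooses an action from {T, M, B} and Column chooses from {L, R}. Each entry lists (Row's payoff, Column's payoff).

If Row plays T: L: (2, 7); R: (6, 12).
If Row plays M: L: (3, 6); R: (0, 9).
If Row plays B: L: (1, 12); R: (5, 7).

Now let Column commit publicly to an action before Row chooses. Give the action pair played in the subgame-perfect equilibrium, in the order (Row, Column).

Work backward from Row's decision.
- L → Row plays M (best of 2, 3, 1); Column gets 6.
- R → Row plays T (best of 6, 0, 5); Column gets 12.
Among 6, 12, the best is 12 at R. Subgame-perfect outcome: (T, R) with payoffs (6, 12).

(T, R)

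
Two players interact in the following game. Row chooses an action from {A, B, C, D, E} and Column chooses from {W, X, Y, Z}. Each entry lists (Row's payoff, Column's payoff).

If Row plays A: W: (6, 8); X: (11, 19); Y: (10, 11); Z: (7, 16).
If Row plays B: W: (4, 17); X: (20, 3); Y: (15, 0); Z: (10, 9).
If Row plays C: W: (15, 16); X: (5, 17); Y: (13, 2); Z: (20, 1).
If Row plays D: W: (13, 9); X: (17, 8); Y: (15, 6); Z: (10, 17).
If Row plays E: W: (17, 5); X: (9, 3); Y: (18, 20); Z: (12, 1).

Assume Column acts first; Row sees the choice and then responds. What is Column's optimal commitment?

Y

Backward induction with Column moving first.
- W: BR = E, leader payoff 5.
- X: BR = B, leader payoff 3.
- Y: BR = E, leader payoff 20.
- Z: BR = C, leader payoff 1.
Column's induced payoffs are 5, 3, 20, 1, so Column commits to Y. Subgame-perfect outcome: (E, Y) with payoffs (18, 20).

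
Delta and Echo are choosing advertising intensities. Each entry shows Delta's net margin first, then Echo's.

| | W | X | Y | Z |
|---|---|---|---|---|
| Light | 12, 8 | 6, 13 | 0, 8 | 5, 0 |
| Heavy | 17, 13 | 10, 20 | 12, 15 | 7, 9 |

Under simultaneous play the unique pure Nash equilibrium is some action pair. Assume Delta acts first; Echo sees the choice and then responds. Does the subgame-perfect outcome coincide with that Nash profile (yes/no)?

Work backward from Echo's decision.
- Light: BR = X, leader payoff 6.
- Heavy: BR = X, leader payoff 10.
Delta's induced payoffs are 6, 10, so Delta commits to Heavy. Subgame-perfect outcome: (Heavy, X) with payoffs (10, 20).
For the simultaneous game, intersect best replies.
Delta's best replies: W→Heavy; X→Heavy; Y→Heavy; Z→Heavy.
Echo's best replies: Light→X; Heavy→X.
Only (Heavy, X) has each player best-responding; Nash payoffs (10, 20).
Sequential outcome (Heavy, X) coincides with the Nash profile (Heavy, X).

yes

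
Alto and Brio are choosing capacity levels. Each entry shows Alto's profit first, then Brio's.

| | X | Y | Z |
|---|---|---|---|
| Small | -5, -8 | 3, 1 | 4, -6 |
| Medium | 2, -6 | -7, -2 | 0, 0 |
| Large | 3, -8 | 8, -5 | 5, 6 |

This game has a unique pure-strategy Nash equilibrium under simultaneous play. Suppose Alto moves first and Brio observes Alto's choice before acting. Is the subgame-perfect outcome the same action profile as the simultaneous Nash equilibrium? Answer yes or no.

yes

Backward induction with Alto moving first.
- Small → Brio plays Y (best of -8, 1, -6); Alto gets 3.
- Medium → Brio plays Z (best of -6, -2, 0); Alto gets 0.
- Large → Brio plays Z (best of -8, -5, 6); Alto gets 5.
Among 3, 0, 5, the best is 5 at Large. Subgame-perfect outcome: (Large, Z) with payoffs (5, 6).
Under simultaneous play:
Alto's best replies: X→Large; Y→Large; Z→Large.
Brio's best replies: Small→Y; Medium→Z; Large→Z.
Only (Large, Z) has each player best-responding; Nash payoffs (5, 6).
Sequential outcome (Large, Z) coincides with the Nash profile (Large, Z).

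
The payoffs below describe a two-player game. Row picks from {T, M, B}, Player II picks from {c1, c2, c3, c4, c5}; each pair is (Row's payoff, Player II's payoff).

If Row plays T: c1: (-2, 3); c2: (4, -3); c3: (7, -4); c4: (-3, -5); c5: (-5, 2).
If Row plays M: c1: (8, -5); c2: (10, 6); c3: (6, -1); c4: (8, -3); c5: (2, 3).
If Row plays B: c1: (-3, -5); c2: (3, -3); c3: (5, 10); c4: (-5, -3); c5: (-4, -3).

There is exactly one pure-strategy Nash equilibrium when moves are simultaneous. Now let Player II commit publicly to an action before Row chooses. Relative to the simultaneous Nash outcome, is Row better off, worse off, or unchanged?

unchanged

Solve by backward induction (Player II leads).
- c1: Row compares -2, 8, -3 and picks M; Player II would get -5.
- c2: Row compares 4, 10, 3 and picks M; Player II would get 6.
- c3: Row compares 7, 6, 5 and picks T; Player II would get -4.
- c4: Row compares -3, 8, -5 and picks M; Player II would get -3.
- c5: Row compares -5, 2, -4 and picks M; Player II would get 3.
Maximizing over -5, 6, -4, -3, 3, Player II chooses c2. Subgame-perfect outcome: (M, c2) with payoffs (10, 6).
Under simultaneous play:
Row's best replies: c1→M; c2→M; c3→T; c4→M; c5→M.
Player II's best replies: T→c1; M→c2; B→c3.
Only (M, c2) has each player best-responding; Nash payoffs (10, 6).
Row earns 10 sequentially versus 10 at the Nash outcome: unchanged.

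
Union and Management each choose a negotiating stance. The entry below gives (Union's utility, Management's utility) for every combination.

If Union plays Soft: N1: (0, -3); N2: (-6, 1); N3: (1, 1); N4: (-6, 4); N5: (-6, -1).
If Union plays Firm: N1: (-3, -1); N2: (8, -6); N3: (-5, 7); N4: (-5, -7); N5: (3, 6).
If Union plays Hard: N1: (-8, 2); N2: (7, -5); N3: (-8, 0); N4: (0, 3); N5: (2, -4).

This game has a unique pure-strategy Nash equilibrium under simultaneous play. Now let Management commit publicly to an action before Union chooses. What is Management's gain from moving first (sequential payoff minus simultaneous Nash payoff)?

Work backward from Union's decision.
- N1: Union compares 0, -3, -8 and picks Soft; Management would get -3.
- N2: Union compares -6, 8, 7 and picks Firm; Management would get -6.
- N3: Union compares 1, -5, -8 and picks Soft; Management would get 1.
- N4: Union compares -6, -5, 0 and picks Hard; Management would get 3.
- N5: Union compares -6, 3, 2 and picks Firm; Management would get 6.
Maximizing over -3, -6, 1, 3, 6, Management chooses N5. Subgame-perfect outcome: (Firm, N5) with payoffs (3, 6).
For the simultaneous game, intersect best replies.
Union's best replies: N1→Soft; N2→Firm; N3→Soft; N4→Hard; N5→Firm.
Management's best replies: Soft→N4; Firm→N3; Hard→N4.
The unique mutual best reply is (Hard, N4), giving (0, 3).
Management's commitment gain: 6 − 3 = 3.

3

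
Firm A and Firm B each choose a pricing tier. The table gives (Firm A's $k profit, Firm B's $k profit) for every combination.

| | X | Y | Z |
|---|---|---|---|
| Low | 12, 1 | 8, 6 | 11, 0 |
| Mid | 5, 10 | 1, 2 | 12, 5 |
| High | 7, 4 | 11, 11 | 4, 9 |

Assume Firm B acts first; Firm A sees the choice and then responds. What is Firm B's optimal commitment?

Y

Backward induction with Firm B moving first.
- X → Firm A plays Low (best of 12, 5, 7); Firm B gets 1.
- Y → Firm A plays High (best of 8, 1, 11); Firm B gets 11.
- Z → Firm A plays Mid (best of 11, 12, 4); Firm B gets 5.
Firm B's induced payoffs are 1, 11, 5, so Firm B commits to Y. Subgame-perfect outcome: (High, Y) with payoffs (11, 11).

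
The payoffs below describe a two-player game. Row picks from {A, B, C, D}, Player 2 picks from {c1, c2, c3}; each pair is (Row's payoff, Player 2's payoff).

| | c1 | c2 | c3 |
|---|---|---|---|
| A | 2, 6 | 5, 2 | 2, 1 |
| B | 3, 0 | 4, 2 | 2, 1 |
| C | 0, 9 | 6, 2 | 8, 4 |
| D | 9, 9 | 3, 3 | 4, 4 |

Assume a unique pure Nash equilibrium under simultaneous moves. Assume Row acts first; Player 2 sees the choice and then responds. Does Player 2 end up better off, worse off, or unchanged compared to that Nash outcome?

Backward induction with Row moving first.
- A: Player 2 compares 6, 2, 1 and picks c1; Row would get 2.
- B: Player 2 compares 0, 2, 1 and picks c2; Row would get 4.
- C: Player 2 compares 9, 2, 4 and picks c1; Row would get 0.
- D: Player 2 compares 9, 3, 4 and picks c1; Row would get 9.
Among 2, 4, 0, 9, the best is 9 at D. Subgame-perfect outcome: (D, c1) with payoffs (9, 9).
Under simultaneous play:
Row's best replies: c1→D; c2→C; c3→C.
Player 2's best replies: A→c1; B→c2; C→c1; D→c1.
Only (D, c1) has each player best-responding; Nash payoffs (9, 9).
Player 2 earns 9 sequentially versus 9 at the Nash outcome: unchanged.

unchanged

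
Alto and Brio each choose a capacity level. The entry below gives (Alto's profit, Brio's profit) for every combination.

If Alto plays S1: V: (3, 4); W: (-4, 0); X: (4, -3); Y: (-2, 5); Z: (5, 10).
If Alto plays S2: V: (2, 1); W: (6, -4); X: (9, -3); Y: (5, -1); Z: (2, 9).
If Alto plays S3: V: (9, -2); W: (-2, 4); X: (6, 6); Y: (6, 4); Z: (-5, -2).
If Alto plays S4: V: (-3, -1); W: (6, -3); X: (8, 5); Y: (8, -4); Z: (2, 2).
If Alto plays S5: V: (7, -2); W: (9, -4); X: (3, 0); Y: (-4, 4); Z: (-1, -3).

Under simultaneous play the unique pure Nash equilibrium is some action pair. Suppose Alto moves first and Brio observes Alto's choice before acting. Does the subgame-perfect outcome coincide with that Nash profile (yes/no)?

no

Brio best-responds to each possible Alto move:
- S1: BR = Z, leader payoff 5.
- S2: BR = Z, leader payoff 2.
- S3: BR = X, leader payoff 6.
- S4: BR = X, leader payoff 8.
- S5: BR = Y, leader payoff -4.
Among 5, 2, 6, 8, -4, the best is 8 at S4. Subgame-perfect outcome: (S4, X) with payoffs (8, 5).
For the simultaneous game, intersect best replies.
Alto's best replies: V→S3; W→S5; X→S2; Y→S4; Z→S1.
Brio's best replies: S1→Z; S2→Z; S3→X; S4→X; S5→Y.
The unique mutual best reply is (S1, Z), giving (5, 10).
Sequential outcome (S4, X) differs from the Nash profile (S1, Z).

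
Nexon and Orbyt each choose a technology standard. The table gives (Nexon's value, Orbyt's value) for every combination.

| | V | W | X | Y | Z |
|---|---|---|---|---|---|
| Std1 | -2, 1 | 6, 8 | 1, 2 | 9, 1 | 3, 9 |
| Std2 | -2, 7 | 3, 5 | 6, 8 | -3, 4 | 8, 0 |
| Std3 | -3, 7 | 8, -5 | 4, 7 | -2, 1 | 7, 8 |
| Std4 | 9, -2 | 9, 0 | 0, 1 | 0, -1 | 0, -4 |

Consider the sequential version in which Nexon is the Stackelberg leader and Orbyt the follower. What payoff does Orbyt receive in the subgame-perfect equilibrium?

8

Backward induction with Nexon moving first.
- Std1 → Orbyt plays Z (best of 1, 8, 2, 1, 9); Nexon gets 3.
- Std2 → Orbyt plays X (best of 7, 5, 8, 4, 0); Nexon gets 6.
- Std3 → Orbyt plays Z (best of 7, -5, 7, 1, 8); Nexon gets 7.
- Std4 → Orbyt plays X (best of -2, 0, 1, -1, -4); Nexon gets 0.
Maximizing over 3, 6, 7, 0, Nexon chooses Std3. Subgame-perfect outcome: (Std3, Z) with payoffs (7, 8).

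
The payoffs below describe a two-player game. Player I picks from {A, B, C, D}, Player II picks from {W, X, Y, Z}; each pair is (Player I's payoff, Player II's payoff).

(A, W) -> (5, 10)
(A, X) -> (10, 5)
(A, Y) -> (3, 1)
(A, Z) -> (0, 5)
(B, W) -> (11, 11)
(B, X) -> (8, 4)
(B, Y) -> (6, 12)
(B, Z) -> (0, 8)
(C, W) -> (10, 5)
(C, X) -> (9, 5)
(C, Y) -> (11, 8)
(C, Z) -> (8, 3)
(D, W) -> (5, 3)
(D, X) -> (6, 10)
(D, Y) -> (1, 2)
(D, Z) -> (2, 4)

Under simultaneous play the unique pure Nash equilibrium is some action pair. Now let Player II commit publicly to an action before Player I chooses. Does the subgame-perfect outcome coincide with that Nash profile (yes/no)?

Solve by backward induction (Player II leads).
- W → Player I plays B (best of 5, 11, 10, 5); Player II gets 11.
- X → Player I plays A (best of 10, 8, 9, 6); Player II gets 5.
- Y → Player I plays C (best of 3, 6, 11, 1); Player II gets 8.
- Z → Player I plays C (best of 0, 0, 8, 2); Player II gets 3.
Maximizing over 11, 5, 8, 3, Player II chooses W. Subgame-perfect outcome: (B, W) with payoffs (11, 11).
Under simultaneous play:
Player I's best replies: W→B; X→A; Y→C; Z→C.
Player II's best replies: A→W; B→Y; C→Y; D→X.
The unique mutual best reply is (C, Y), giving (11, 8).
Sequential outcome (B, W) differs from the Nash profile (C, Y).

no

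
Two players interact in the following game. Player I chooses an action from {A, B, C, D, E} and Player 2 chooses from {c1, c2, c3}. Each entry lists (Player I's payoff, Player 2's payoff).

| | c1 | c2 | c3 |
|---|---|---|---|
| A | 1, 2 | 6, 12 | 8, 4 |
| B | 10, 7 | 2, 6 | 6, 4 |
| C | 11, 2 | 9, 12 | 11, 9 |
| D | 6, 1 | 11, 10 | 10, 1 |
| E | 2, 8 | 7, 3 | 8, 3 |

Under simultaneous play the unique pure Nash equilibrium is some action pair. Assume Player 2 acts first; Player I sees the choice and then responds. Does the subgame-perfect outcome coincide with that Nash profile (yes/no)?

yes

Player I best-responds to each possible Player 2 move:
- c1: Player I compares 1, 10, 11, 6, 2 and picks C; Player 2 would get 2.
- c2: Player I compares 6, 2, 9, 11, 7 and picks D; Player 2 would get 10.
- c3: Player I compares 8, 6, 11, 10, 8 and picks C; Player 2 would get 9.
Player 2's induced payoffs are 2, 10, 9, so Player 2 commits to c2. Subgame-perfect outcome: (D, c2) with payoffs (11, 10).
Under simultaneous play:
Player I's best replies: c1→C; c2→D; c3→C.
Player 2's best replies: A→c2; B→c1; C→c2; D→c2; E→c1.
Only (D, c2) has each player best-responding; Nash payoffs (11, 10).
Sequential outcome (D, c2) coincides with the Nash profile (D, c2).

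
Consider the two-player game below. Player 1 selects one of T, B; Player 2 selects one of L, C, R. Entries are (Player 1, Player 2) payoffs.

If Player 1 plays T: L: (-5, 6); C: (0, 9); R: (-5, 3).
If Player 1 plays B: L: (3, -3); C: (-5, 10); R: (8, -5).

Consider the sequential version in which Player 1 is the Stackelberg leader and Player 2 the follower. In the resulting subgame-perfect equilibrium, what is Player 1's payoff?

Player 2 best-responds to each possible Player 1 move:
- T: BR = C, leader payoff 0.
- B: BR = C, leader payoff -5.
Maximizing over 0, -5, Player 1 chooses T. Subgame-perfect outcome: (T, C) with payoffs (0, 9).

0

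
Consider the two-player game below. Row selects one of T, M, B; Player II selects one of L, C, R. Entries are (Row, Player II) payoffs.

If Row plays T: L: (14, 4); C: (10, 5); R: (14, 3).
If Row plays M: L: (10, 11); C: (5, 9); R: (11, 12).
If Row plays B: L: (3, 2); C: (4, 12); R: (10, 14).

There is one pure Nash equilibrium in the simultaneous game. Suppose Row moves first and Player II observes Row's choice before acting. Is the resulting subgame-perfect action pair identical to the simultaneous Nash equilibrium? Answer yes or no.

Backward induction with Row moving first.
- T → Player II plays C (best of 4, 5, 3); Row gets 10.
- M → Player II plays R (best of 11, 9, 12); Row gets 11.
- B → Player II plays R (best of 2, 12, 14); Row gets 10.
Maximizing over 10, 11, 10, Row chooses M. Subgame-perfect outcome: (M, R) with payoffs (11, 12).
Under simultaneous play:
Row's best replies: L→T; C→T; R→T.
Player II's best replies: T→C; M→R; B→R.
Only (T, C) has each player best-responding; Nash payoffs (10, 5).
Sequential outcome (M, R) differs from the Nash profile (T, C).

no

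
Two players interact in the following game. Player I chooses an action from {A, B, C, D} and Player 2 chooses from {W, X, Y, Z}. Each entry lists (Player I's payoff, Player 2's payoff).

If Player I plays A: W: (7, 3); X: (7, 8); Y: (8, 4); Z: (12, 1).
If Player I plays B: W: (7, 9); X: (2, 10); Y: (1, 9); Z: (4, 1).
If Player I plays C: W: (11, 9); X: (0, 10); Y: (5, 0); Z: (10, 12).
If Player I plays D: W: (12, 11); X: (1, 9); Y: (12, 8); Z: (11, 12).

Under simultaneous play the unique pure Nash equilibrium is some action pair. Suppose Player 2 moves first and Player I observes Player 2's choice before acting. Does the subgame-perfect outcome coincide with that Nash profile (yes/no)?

Backward induction with Player 2 moving first.
- W: Player I compares 7, 7, 11, 12 and picks D; Player 2 would get 11.
- X: Player I compares 7, 2, 0, 1 and picks A; Player 2 would get 8.
- Y: Player I compares 8, 1, 5, 12 and picks D; Player 2 would get 8.
- Z: Player I compares 12, 4, 10, 11 and picks A; Player 2 would get 1.
Maximizing over 11, 8, 8, 1, Player 2 chooses W. Subgame-perfect outcome: (D, W) with payoffs (12, 11).
For the simultaneous game, intersect best replies.
Player I's best replies: W→D; X→A; Y→D; Z→A.
Player 2's best replies: A→X; B→X; C→Z; D→Z.
Only (A, X) has each player best-responding; Nash payoffs (7, 8).
Sequential outcome (D, W) differs from the Nash profile (A, X).

no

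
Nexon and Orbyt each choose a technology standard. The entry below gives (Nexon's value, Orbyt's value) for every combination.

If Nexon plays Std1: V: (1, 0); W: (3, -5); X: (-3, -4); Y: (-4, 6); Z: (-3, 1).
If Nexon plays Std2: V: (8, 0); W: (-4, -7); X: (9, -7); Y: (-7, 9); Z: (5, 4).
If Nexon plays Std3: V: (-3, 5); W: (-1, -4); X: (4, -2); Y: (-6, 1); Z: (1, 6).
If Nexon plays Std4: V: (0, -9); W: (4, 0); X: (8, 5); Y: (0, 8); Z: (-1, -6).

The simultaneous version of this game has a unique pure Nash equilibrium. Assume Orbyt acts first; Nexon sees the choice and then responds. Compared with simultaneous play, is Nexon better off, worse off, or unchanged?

unchanged

Backward induction with Orbyt moving first.
- V → Nexon plays Std2 (best of 1, 8, -3, 0); Orbyt gets 0.
- W → Nexon plays Std4 (best of 3, -4, -1, 4); Orbyt gets 0.
- X → Nexon plays Std2 (best of -3, 9, 4, 8); Orbyt gets -7.
- Y → Nexon plays Std4 (best of -4, -7, -6, 0); Orbyt gets 8.
- Z → Nexon plays Std2 (best of -3, 5, 1, -1); Orbyt gets 4.
Maximizing over 0, 0, -7, 8, 4, Orbyt chooses Y. Subgame-perfect outcome: (Std4, Y) with payoffs (0, 8).
Now find the simultaneous Nash equilibrium.
Nexon's best replies: V→Std2; W→Std4; X→Std2; Y→Std4; Z→Std2.
Orbyt's best replies: Std1→Y; Std2→Y; Std3→Z; Std4→Y.
Only (Std4, Y) has each player best-responding; Nash payoffs (0, 8).
Nexon earns 0 sequentially versus 0 at the Nash outcome: unchanged.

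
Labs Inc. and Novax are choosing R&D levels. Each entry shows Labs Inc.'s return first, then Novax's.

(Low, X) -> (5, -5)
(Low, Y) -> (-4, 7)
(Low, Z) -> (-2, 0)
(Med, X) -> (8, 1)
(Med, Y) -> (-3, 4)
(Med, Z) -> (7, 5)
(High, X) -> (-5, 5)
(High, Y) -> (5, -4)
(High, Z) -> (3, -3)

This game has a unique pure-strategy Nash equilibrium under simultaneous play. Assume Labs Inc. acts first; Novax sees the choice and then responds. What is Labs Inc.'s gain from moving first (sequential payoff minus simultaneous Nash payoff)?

0

Backward induction with Labs Inc. moving first.
- Low → Novax plays Y (best of -5, 7, 0); Labs Inc. gets -4.
- Med → Novax plays Z (best of 1, 4, 5); Labs Inc. gets 7.
- High → Novax plays X (best of 5, -4, -3); Labs Inc. gets -5.
Among -4, 7, -5, the best is 7 at Med. Subgame-perfect outcome: (Med, Z) with payoffs (7, 5).
Under simultaneous play:
Labs Inc.'s best replies: X→Med; Y→High; Z→Med.
Novax's best replies: Low→Y; Med→Z; High→X.
The unique mutual best reply is (Med, Z), giving (7, 5).
Labs Inc.'s commitment gain: 7 − 7 = 0.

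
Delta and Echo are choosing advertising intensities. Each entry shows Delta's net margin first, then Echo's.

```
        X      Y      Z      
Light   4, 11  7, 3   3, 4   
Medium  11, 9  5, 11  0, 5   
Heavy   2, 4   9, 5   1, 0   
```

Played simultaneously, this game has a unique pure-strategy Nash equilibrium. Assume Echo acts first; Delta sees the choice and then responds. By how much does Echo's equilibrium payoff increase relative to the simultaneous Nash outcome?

Delta best-responds to each possible Echo move:
- X: Delta compares 4, 11, 2 and picks Medium; Echo would get 9.
- Y: Delta compares 7, 5, 9 and picks Heavy; Echo would get 5.
- Z: Delta compares 3, 0, 1 and picks Light; Echo would get 4.
Maximizing over 9, 5, 4, Echo chooses X. Subgame-perfect outcome: (Medium, X) with payoffs (11, 9).
Under simultaneous play:
Delta's best replies: X→Medium; Y→Heavy; Z→Light.
Echo's best replies: Light→X; Medium→Y; Heavy→Y.
The unique mutual best reply is (Heavy, Y), giving (9, 5).
Echo's commitment gain: 9 − 5 = 4.

4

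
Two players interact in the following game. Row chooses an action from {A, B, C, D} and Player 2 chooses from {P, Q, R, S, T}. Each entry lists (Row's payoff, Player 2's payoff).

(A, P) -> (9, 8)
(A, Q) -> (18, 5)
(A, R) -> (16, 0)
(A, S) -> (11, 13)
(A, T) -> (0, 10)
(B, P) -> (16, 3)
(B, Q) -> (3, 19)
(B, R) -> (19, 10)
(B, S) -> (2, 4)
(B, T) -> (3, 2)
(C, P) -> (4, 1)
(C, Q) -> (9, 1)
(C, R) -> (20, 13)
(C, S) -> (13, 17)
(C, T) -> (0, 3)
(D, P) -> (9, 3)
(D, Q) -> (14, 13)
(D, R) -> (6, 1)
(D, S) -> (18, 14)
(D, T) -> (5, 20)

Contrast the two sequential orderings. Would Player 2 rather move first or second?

first

If Row leads: Player 2's best replies are A→S, B→Q, C→S, D→T; Row's induced payoffs 11, 3, 13, 5; outcome (C, S), payoffs (13, 17).
If Player 2 leads: Row's best replies are P→B, Q→A, R→C, S→D, T→D; Player 2's induced payoffs 3, 5, 13, 14, 20; outcome (D, T), payoffs (5, 20).
Player 2 gets 20 moving first and 17 moving second, so Player 2 prefers to move first.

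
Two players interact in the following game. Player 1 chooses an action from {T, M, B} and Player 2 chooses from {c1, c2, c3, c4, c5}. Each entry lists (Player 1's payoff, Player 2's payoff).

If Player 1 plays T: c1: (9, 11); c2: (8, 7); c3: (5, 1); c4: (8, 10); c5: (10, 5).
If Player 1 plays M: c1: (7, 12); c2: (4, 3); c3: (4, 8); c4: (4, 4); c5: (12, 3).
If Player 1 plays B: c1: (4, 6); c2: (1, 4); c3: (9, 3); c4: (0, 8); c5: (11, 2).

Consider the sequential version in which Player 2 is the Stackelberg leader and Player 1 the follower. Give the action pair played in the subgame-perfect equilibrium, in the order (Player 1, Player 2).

Solve by backward induction (Player 2 leads).
- c1 → Player 1 plays T (best of 9, 7, 4); Player 2 gets 11.
- c2 → Player 1 plays T (best of 8, 4, 1); Player 2 gets 7.
- c3 → Player 1 plays B (best of 5, 4, 9); Player 2 gets 3.
- c4 → Player 1 plays T (best of 8, 4, 0); Player 2 gets 10.
- c5 → Player 1 plays M (best of 10, 12, 11); Player 2 gets 3.
Maximizing over 11, 7, 3, 10, 3, Player 2 chooses c1. Subgame-perfect outcome: (T, c1) with payoffs (9, 11).

(T, c1)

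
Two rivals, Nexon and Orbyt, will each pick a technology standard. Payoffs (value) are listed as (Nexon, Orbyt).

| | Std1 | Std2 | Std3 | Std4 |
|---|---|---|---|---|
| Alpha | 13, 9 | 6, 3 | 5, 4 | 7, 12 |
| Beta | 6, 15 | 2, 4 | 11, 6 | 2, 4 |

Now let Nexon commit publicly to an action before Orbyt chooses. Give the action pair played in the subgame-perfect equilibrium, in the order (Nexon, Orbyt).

Work backward from Orbyt's decision.
- Alpha → Orbyt plays Std4 (best of 9, 3, 4, 12); Nexon gets 7.
- Beta → Orbyt plays Std1 (best of 15, 4, 6, 4); Nexon gets 6.
Among 7, 6, the best is 7 at Alpha. Subgame-perfect outcome: (Alpha, Std4) with payoffs (7, 12).

(Alpha, Std4)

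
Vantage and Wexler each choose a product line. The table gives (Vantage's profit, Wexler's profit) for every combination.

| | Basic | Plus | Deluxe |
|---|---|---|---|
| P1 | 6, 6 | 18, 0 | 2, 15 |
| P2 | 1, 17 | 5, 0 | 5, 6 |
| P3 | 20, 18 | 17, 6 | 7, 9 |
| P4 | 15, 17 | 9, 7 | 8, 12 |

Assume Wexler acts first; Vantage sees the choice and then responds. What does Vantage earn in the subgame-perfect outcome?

Work backward from Vantage's decision.
- Basic: BR = P3, leader payoff 18.
- Plus: BR = P1, leader payoff 0.
- Deluxe: BR = P4, leader payoff 12.
Among 18, 0, 12, the best is 18 at Basic. Subgame-perfect outcome: (P3, Basic) with payoffs (20, 18).

20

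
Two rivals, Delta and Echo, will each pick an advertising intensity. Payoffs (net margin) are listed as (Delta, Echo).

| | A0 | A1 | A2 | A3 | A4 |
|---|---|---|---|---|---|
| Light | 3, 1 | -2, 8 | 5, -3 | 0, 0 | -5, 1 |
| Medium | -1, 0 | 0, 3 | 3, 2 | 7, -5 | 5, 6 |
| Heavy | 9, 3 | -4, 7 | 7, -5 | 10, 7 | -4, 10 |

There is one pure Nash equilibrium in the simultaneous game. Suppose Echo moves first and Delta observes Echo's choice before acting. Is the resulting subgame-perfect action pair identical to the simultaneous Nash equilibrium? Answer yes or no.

no

Solve by backward induction (Echo leads).
- A0: Delta compares 3, -1, 9 and picks Heavy; Echo would get 3.
- A1: Delta compares -2, 0, -4 and picks Medium; Echo would get 3.
- A2: Delta compares 5, 3, 7 and picks Heavy; Echo would get -5.
- A3: Delta compares 0, 7, 10 and picks Heavy; Echo would get 7.
- A4: Delta compares -5, 5, -4 and picks Medium; Echo would get 6.
Among 3, 3, -5, 7, 6, the best is 7 at A3. Subgame-perfect outcome: (Heavy, A3) with payoffs (10, 7).
For the simultaneous game, intersect best replies.
Delta's best replies: A0→Heavy; A1→Medium; A2→Heavy; A3→Heavy; A4→Medium.
Echo's best replies: Light→A1; Medium→A4; Heavy→A4.
Only (Medium, A4) has each player best-responding; Nash payoffs (5, 6).
Sequential outcome (Heavy, A3) differs from the Nash profile (Medium, A4).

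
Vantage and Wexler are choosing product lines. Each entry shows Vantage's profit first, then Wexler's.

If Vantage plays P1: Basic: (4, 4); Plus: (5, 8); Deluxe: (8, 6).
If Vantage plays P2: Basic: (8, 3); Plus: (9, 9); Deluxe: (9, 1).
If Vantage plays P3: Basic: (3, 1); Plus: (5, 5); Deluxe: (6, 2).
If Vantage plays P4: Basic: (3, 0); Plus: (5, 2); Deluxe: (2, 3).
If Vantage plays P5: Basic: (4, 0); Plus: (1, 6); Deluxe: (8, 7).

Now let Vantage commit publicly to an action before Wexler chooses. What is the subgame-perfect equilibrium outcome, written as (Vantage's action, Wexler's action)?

(P2, Plus)

Work backward from Wexler's decision.
- P1 → Wexler plays Plus (best of 4, 8, 6); Vantage gets 5.
- P2 → Wexler plays Plus (best of 3, 9, 1); Vantage gets 9.
- P3 → Wexler plays Plus (best of 1, 5, 2); Vantage gets 5.
- P4 → Wexler plays Deluxe (best of 0, 2, 3); Vantage gets 2.
- P5 → Wexler plays Deluxe (best of 0, 6, 7); Vantage gets 8.
Vantage's induced payoffs are 5, 9, 5, 2, 8, so Vantage commits to P2. Subgame-perfect outcome: (P2, Plus) with payoffs (9, 9).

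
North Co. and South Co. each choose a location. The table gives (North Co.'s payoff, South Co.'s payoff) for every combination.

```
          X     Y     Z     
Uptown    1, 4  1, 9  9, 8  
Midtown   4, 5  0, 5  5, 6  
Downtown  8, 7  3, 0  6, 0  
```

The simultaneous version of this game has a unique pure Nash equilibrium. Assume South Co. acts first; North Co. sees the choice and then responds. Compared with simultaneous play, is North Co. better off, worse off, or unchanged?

Solve by backward induction (South Co. leads).
- X → North Co. plays Downtown (best of 1, 4, 8); South Co. gets 7.
- Y → North Co. plays Downtown (best of 1, 0, 3); South Co. gets 0.
- Z → North Co. plays Uptown (best of 9, 5, 6); South Co. gets 8.
Among 7, 0, 8, the best is 8 at Z. Subgame-perfect outcome: (Uptown, Z) with payoffs (9, 8).
Under simultaneous play:
North Co.'s best replies: X→Downtown; Y→Downtown; Z→Uptown.
South Co.'s best replies: Uptown→Y; Midtown→Z; Downtown→X.
Only (Downtown, X) has each player best-responding; Nash payoffs (8, 7).
North Co. earns 9 sequentially versus 8 at the Nash outcome: better off.

better off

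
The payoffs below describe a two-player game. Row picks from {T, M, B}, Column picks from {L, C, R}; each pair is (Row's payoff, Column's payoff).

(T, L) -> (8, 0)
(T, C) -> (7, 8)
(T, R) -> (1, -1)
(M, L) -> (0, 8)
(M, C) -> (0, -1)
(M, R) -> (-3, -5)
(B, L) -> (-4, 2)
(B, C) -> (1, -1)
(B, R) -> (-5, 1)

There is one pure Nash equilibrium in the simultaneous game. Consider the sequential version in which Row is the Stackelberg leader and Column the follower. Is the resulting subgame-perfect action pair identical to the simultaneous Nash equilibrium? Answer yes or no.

yes

Work backward from Column's decision.
- T: BR = C, leader payoff 7.
- M: BR = L, leader payoff 0.
- B: BR = L, leader payoff -4.
Among 7, 0, -4, the best is 7 at T. Subgame-perfect outcome: (T, C) with payoffs (7, 8).
Under simultaneous play:
Row's best replies: L→T; C→T; R→T.
Column's best replies: T→C; M→L; B→L.
Only (T, C) has each player best-responding; Nash payoffs (7, 8).
Sequential outcome (T, C) coincides with the Nash profile (T, C).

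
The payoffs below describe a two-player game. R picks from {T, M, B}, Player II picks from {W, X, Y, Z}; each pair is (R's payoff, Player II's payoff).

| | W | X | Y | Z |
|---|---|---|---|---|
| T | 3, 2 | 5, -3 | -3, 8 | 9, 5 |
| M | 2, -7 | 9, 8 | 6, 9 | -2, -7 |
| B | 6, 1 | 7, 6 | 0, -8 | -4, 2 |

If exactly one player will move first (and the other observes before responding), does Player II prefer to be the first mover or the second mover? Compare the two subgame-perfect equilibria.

first

If R leads: Player II's best replies are T→Y, M→Y, B→X; R's induced payoffs -3, 6, 7; outcome (B, X), payoffs (7, 6).
If Player II leads: R's best replies are W→B, X→M, Y→M, Z→T; Player II's induced payoffs 1, 8, 9, 5; outcome (M, Y), payoffs (6, 9).
Player II gets 9 moving first and 6 moving second, so Player II prefers to move first.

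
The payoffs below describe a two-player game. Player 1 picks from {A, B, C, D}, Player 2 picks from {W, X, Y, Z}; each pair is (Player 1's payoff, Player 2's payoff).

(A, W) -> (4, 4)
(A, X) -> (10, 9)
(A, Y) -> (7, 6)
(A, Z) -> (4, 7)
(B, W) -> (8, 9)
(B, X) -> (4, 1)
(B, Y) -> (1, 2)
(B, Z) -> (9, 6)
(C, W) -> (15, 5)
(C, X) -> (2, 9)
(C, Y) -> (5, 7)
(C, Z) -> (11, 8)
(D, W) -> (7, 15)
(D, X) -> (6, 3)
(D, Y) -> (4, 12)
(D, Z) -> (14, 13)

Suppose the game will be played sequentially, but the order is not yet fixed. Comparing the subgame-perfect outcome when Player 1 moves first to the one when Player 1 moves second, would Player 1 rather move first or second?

second

If Player 1 leads: Player 2's best replies are A→X, B→W, C→X, D→W; Player 1's induced payoffs 10, 8, 2, 7; outcome (A, X), payoffs (10, 9).
If Player 2 leads: Player 1's best replies are W→C, X→A, Y→A, Z→D; Player 2's induced payoffs 5, 9, 6, 13; outcome (D, Z), payoffs (14, 13).
Player 1 gets 10 moving first and 14 moving second, so Player 1 prefers to move second.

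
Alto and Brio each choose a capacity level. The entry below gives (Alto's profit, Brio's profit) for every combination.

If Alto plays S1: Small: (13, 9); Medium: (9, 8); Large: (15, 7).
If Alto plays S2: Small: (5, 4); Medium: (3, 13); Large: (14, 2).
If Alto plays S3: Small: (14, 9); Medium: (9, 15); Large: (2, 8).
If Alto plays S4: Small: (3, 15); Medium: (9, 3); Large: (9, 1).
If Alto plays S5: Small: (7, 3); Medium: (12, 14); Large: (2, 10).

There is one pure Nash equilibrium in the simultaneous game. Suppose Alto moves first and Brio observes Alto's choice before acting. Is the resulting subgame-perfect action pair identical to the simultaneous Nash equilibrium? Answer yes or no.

no

Backward induction with Alto moving first.
- S1: Brio compares 9, 8, 7 and picks Small; Alto would get 13.
- S2: Brio compares 4, 13, 2 and picks Medium; Alto would get 3.
- S3: Brio compares 9, 15, 8 and picks Medium; Alto would get 9.
- S4: Brio compares 15, 3, 1 and picks Small; Alto would get 3.
- S5: Brio compares 3, 14, 10 and picks Medium; Alto would get 12.
Maximizing over 13, 3, 9, 3, 12, Alto chooses S1. Subgame-perfect outcome: (S1, Small) with payoffs (13, 9).
For the simultaneous game, intersect best replies.
Alto's best replies: Small→S3; Medium→S5; Large→S1.
Brio's best replies: S1→Small; S2→Medium; S3→Medium; S4→Small; S5→Medium.
Only (S5, Medium) has each player best-responding; Nash payoffs (12, 14).
Sequential outcome (S1, Small) differs from the Nash profile (S5, Medium).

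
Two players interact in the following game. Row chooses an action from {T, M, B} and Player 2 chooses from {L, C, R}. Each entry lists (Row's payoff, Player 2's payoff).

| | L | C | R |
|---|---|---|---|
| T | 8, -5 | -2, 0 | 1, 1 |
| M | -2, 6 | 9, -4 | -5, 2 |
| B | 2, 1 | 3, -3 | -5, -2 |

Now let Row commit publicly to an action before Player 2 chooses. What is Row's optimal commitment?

B

Player 2 best-responds to each possible Row move:
- T: Player 2 compares -5, 0, 1 and picks R; Row would get 1.
- M: Player 2 compares 6, -4, 2 and picks L; Row would get -2.
- B: Player 2 compares 1, -3, -2 and picks L; Row would get 2.
Maximizing over 1, -2, 2, Row chooses B. Subgame-perfect outcome: (B, L) with payoffs (2, 1).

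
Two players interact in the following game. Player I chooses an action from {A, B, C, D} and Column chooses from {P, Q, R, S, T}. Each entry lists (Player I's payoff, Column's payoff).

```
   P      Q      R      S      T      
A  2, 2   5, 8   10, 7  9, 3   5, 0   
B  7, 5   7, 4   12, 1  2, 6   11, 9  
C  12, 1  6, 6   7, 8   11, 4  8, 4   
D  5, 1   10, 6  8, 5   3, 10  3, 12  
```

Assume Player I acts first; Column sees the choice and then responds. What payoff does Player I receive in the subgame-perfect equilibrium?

11

Work backward from Column's decision.
- A: BR = Q, leader payoff 5.
- B: BR = T, leader payoff 11.
- C: BR = R, leader payoff 7.
- D: BR = T, leader payoff 3.
Player I's induced payoffs are 5, 11, 7, 3, so Player I commits to B. Subgame-perfect outcome: (B, T) with payoffs (11, 9).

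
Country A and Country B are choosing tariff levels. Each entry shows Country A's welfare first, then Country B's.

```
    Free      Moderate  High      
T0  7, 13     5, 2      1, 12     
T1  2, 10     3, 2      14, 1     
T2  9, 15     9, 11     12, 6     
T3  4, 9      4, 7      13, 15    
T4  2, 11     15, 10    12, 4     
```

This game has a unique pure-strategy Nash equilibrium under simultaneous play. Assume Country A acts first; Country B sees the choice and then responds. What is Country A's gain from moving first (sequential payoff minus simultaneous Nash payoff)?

Work backward from Country B's decision.
- T0: Country B compares 13, 2, 12 and picks Free; Country A would get 7.
- T1: Country B compares 10, 2, 1 and picks Free; Country A would get 2.
- T2: Country B compares 15, 11, 6 and picks Free; Country A would get 9.
- T3: Country B compares 9, 7, 15 and picks High; Country A would get 13.
- T4: Country B compares 11, 10, 4 and picks Free; Country A would get 2.
Country A's induced payoffs are 7, 2, 9, 13, 2, so Country A commits to T3. Subgame-perfect outcome: (T3, High) with payoffs (13, 15).
Under simultaneous play:
Country A's best replies: Free→T2; Moderate→T4; High→T1.
Country B's best replies: T0→Free; T1→Free; T2→Free; T3→High; T4→Free.
The unique mutual best reply is (T2, Free), giving (9, 15).
Country A's commitment gain: 13 − 9 = 4.

4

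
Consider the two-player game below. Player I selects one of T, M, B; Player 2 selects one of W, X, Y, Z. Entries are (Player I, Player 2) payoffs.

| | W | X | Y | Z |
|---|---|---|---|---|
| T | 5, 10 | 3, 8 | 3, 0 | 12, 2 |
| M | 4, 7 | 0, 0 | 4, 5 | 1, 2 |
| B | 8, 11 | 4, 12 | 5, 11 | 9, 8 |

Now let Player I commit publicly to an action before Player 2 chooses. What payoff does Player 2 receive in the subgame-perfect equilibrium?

Backward induction with Player I moving first.
- T → Player 2 plays W (best of 10, 8, 0, 2); Player I gets 5.
- M → Player 2 plays W (best of 7, 0, 5, 2); Player I gets 4.
- B → Player 2 plays X (best of 11, 12, 11, 8); Player I gets 4.
Maximizing over 5, 4, 4, Player I chooses T. Subgame-perfect outcome: (T, W) with payoffs (5, 10).

10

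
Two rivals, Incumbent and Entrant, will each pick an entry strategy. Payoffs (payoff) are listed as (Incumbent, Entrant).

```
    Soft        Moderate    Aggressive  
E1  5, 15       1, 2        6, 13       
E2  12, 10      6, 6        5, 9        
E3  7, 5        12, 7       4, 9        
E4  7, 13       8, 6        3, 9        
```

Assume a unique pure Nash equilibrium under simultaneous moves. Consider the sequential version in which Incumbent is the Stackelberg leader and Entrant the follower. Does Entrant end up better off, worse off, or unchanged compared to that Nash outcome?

Work backward from Entrant's decision.
- E1 → Entrant plays Soft (best of 15, 2, 13); Incumbent gets 5.
- E2 → Entrant plays Soft (best of 10, 6, 9); Incumbent gets 12.
- E3 → Entrant plays Aggressive (best of 5, 7, 9); Incumbent gets 4.
- E4 → Entrant plays Soft (best of 13, 6, 9); Incumbent gets 7.
Incumbent's induced payoffs are 5, 12, 4, 7, so Incumbent commits to E2. Subgame-perfect outcome: (E2, Soft) with payoffs (12, 10).
Under simultaneous play:
Incumbent's best replies: Soft→E2; Moderate→E3; Aggressive→E1.
Entrant's best replies: E1→Soft; E2→Soft; E3→Aggressive; E4→Soft.
The unique mutual best reply is (E2, Soft), giving (12, 10).
Entrant earns 10 sequentially versus 10 at the Nash outcome: unchanged.

unchanged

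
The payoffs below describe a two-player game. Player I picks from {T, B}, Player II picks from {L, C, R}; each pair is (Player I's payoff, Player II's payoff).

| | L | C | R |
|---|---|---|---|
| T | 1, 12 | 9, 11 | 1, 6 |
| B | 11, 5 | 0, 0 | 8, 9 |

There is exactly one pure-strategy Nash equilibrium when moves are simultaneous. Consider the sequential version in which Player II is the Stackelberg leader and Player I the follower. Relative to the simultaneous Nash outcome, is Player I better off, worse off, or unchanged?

better off

Solve by backward induction (Player II leads).
- L: BR = B, leader payoff 5.
- C: BR = T, leader payoff 11.
- R: BR = B, leader payoff 9.
Maximizing over 5, 11, 9, Player II chooses C. Subgame-perfect outcome: (T, C) with payoffs (9, 11).
Now find the simultaneous Nash equilibrium.
Player I's best replies: L→B; C→T; R→B.
Player II's best replies: T→L; B→R.
Only (B, R) has each player best-responding; Nash payoffs (8, 9).
Player I earns 9 sequentially versus 8 at the Nash outcome: better off.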